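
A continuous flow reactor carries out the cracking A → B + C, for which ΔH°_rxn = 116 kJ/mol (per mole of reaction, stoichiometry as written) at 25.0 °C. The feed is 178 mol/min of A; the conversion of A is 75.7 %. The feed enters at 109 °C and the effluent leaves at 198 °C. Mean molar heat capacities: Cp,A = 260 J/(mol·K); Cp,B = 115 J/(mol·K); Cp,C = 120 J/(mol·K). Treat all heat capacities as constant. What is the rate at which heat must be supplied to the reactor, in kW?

Q_in = 319 kW

Extent of reaction ξ = 0.757 × 178 = 134.75 mol/min
Reaction term: ξ·ΔH°_rxn = 134.75 × 116 = 15631 kJ/min
Sensible, feed 109→25 °C: -3887.5 kJ/min
Outlet flows (mol/min): A 43.254, B 134.75, C 134.75
Sensible, products 25→198 °C: 7423.7 kJ/min
Q = ΔH = 19167 kJ/min = 319.44 kW
Heat supplied = 319.44 kW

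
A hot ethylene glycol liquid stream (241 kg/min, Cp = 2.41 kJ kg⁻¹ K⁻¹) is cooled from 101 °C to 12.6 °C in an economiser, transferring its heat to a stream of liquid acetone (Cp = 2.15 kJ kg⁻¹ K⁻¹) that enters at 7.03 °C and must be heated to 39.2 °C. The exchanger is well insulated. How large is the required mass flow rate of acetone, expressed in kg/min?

Heat released by hot stream: Q = 241 × 2.41 × (101 − 12.6) = 51344 kJ/min
Energy balance on cold side (adiabatic exchanger): Q = ṁ_c·Cp_c·(T_c,out − T_c,in)
ṁ_c = 51344 / [2.15 × (39.2 − 7.03)] = 742.33 kg/min

ṁ_c = 742 kg/min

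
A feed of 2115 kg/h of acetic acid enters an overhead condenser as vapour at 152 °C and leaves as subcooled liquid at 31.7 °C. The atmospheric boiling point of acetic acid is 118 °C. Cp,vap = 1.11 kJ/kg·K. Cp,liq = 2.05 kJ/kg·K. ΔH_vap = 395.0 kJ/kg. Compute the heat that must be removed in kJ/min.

Q_c = 21500 kJ/min

vapour 152→118 °C: -37.74 kJ/kg
condensation at 118 °C: -395 kJ/kg
liquid 118→31.7 °C: -176.91 kJ/kg
Δh = -37.74 + -395 + -176.91 = -609.65 kJ/kg
Q = ṁ·Δh = 2115 kg/h × -609.65 kJ/kg = -1.2894e+06 kJ/h
|Q| = 358.17 kW = 21490 kJ/min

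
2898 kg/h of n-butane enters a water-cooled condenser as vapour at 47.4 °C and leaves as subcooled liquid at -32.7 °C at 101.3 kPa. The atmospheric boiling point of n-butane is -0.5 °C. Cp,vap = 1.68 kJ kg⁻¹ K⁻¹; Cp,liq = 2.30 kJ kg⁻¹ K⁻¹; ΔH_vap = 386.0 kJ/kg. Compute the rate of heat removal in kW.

vapour 47.4→-0.5 °C: -80.472 kJ/kg
condensation at -0.5 °C: -386 kJ/kg
liquid -0.5→-32.7 °C: -74.06 kJ/kg
Δh = -80.472 + -386 + -74.06 = -540.53 kJ/kg
Q = ṁ·Δh = 2898 kg/h × -540.53 kJ/kg = -1.5665e+06 kJ/h
|Q| = 435.13 kW

Q_c = 435 kW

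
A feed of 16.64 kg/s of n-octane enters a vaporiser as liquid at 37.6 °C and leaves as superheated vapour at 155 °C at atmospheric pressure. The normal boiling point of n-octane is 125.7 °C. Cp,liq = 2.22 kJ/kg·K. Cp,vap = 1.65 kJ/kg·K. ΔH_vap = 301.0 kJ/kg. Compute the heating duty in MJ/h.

Q = 32600 MJ/h

liquid 37.6→125.7 °C: 195.58 kJ/kg
vaporisation at 125.7 °C: 301 kJ/kg
vapour 125.7→155 °C: 48.345 kJ/kg
Δh = 195.58 + 301 + 48.345 = 544.93 kJ/kg
Q = ṁ·Δh = 16.64 kg/s × 544.93 kJ/kg = 9067.6 kJ/s
|Q| = 9067.6 kW = 32643 MJ/h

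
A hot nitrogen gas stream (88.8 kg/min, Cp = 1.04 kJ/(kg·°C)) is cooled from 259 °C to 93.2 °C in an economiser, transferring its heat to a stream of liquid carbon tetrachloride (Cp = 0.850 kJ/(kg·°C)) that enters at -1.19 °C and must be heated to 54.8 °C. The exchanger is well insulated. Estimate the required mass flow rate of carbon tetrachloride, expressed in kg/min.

ṁ_c = 322 kg/min

Heat released by hot stream: Q = 88.8 × 1.04 × (259 − 93.2) = 15312 kJ/min
Energy balance on cold side (adiabatic exchanger): Q = ṁ_c·Cp_c·(T_c,out − T_c,in)
ṁ_c = 15312 / [0.850 × (54.8 − -1.19)] = 321.74 kg/min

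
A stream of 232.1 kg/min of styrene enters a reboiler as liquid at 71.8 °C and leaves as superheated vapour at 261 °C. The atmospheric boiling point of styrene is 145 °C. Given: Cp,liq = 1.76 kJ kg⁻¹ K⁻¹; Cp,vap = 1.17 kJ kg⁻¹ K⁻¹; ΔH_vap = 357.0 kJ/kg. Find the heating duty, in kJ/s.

liquid 71.8→145 °C: 128.83 kJ/kg
vaporisation at 145 °C: 357 kJ/kg
vapour 145→261 °C: 135.72 kJ/kg
Δh = 128.83 + 357 + 135.72 = 621.55 kJ/kg
Q = ṁ·Δh = 232.1 kg/min × 621.55 kJ/kg = 144260 kJ/min
|Q| = 2404.4 kW

Q = 2400 kJ/s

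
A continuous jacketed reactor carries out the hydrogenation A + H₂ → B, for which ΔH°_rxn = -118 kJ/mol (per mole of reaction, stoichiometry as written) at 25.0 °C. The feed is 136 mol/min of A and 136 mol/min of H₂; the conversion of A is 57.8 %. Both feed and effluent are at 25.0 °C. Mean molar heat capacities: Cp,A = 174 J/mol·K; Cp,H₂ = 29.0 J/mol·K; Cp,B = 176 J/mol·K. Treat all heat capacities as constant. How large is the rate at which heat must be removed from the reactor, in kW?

Extent of reaction ξ = 0.578 × 136 = 78.608 mol/min
Reaction term: ξ·ΔH°_rxn = 78.608 × -118 = -9275.7 kJ/min
Q = ΔH = -9275.7 kJ/min = -154.6 kW
Heat removed = 154.6 kW

Q_out = 155 kW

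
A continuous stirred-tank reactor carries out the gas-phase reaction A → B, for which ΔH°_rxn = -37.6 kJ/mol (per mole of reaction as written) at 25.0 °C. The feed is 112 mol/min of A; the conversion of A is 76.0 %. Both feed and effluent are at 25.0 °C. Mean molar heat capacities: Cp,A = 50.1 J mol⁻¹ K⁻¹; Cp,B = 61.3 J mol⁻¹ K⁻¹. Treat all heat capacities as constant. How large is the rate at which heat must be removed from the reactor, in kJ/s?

Extent of reaction ξ = 0.760 × 112 = 85.12 mol/min
Reaction term: ξ·ΔH°_rxn = 85.12 × -37.6 = -3200.5 kJ/min
Q = ΔH = -3200.5 kJ/min = -53.342 kW
Heat removed = 53.342 kJ/s

Q_out = 53.3 kJ/s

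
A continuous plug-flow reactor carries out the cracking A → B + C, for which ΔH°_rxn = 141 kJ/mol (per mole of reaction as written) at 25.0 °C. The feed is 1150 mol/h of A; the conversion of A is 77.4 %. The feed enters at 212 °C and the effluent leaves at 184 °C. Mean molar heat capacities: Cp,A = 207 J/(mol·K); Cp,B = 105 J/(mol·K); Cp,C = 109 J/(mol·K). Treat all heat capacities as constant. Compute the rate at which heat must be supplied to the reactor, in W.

Extent of reaction ξ = 0.774 × 1150 = 890.1 mol/h
Reaction term: ξ·ΔH°_rxn = 890.1 × 141 = 125500 kJ/h
Sensible, feed 212→25 °C: -44515 kJ/h
Outlet flows (mol/h): A 259.9, B 890.1, C 890.1
Sensible, products 25→184 °C: 38841 kJ/h
Q = ΔH = 119830 kJ/h = 33.286 kW
Heat supplied = 33286 W

Q_in = 33300 W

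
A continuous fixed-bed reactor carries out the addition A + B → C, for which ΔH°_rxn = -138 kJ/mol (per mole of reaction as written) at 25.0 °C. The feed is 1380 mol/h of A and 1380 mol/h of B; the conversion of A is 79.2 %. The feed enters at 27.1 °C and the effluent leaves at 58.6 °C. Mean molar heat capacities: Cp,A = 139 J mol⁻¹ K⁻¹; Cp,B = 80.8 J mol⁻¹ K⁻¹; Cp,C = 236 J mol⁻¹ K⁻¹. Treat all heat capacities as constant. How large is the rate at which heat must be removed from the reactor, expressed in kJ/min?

Q_out = 2340 kJ/min

Extent of reaction ξ = 0.792 × 1380 = 1093 mol/h
Reaction term: ξ·ΔH°_rxn = 1093 × -138 = -150830 kJ/h
Sensible, feed 27.1→25 °C: -636.98 kJ/h
Outlet flows (mol/h): A 287.04, B 287.04, C 1093
Sensible, products 25→58.6 °C: 10787 kJ/h
Q = ΔH = -140680 kJ/h = -39.077 kW
Heat removed = 2344.6 kJ/min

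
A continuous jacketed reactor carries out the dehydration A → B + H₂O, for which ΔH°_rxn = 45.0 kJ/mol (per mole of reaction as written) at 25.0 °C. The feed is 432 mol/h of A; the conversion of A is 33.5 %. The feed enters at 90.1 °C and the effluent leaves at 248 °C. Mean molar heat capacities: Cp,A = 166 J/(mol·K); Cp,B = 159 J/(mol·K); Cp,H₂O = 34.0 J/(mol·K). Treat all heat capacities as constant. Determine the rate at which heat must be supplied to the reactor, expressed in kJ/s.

Q_in = 5.20 kJ/s

Extent of reaction ξ = 0.335 × 432 = 144.72 mol/h
Reaction term: ξ·ΔH°_rxn = 144.72 × 45.0 = 6512.4 kJ/h
Sensible, feed 90.1→25 °C: -4668.5 kJ/h
Outlet flows (mol/h): A 287.28, B 144.72, H₂O 144.72
Sensible, products 25→248 °C: 16863 kJ/h
Q = ΔH = 18707 kJ/h = 5.1964 kW
Heat supplied = 5.1964 kJ/s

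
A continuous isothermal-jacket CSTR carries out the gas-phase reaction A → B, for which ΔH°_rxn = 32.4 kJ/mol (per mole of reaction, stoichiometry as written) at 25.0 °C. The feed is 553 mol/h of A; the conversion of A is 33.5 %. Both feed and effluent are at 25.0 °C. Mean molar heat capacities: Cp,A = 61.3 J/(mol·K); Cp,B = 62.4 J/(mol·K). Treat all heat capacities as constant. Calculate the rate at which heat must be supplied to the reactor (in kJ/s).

Extent of reaction ξ = 0.335 × 553 = 185.26 mol/h
Reaction term: ξ·ΔH°_rxn = 185.26 × 32.4 = 6002.3 kJ/h
Q = ΔH = 6002.3 kJ/h = 1.6673 kW
Heat supplied = 1.6673 kJ/s

Q_in = 1.67 kJ/s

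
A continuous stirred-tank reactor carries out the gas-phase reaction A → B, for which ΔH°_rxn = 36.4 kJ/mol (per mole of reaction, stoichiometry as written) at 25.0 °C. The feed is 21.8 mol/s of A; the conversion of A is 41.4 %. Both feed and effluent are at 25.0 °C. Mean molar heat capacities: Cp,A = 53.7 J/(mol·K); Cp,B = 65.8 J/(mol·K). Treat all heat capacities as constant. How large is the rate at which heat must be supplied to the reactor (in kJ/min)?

Q_in = 19700 kJ/min

Extent of reaction ξ = 0.414 × 21.8 = 9.0252 mol/s
Reaction term: ξ·ΔH°_rxn = 9.0252 × 36.4 = 328.52 kJ/s
Q = ΔH = 328.52 kJ/s = 328.52 kW
Heat supplied = 19711 kJ/min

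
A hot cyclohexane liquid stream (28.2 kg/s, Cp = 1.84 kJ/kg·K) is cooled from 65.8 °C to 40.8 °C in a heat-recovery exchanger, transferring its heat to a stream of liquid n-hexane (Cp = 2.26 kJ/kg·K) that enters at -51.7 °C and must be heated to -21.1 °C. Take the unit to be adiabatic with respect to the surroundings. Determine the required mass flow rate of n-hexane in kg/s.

Heat released by hot stream: Q = 28.2 × 1.84 × (65.8 − 40.8) = 1297.2 kJ/s
Energy balance on cold side (adiabatic exchanger): Q = ṁ_c·Cp_c·(T_c,out − T_c,in)
ṁ_c = 1297.2 / [2.26 × (-21.1 − -51.7)] = 18.758 kg/s

ṁ_c = 18.8 kg/s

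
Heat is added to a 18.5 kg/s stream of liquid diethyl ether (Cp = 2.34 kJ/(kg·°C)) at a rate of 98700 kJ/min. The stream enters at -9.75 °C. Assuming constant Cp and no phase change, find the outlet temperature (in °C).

T_out = 28.2 °C

Q = 98700 kJ/min = 1645 kJ/s
ΔT = Q/(ṁ·Cp) = 1645/(18.5×2.34) = 38 K
T_out = -9.75 + 38 = 28.25 °C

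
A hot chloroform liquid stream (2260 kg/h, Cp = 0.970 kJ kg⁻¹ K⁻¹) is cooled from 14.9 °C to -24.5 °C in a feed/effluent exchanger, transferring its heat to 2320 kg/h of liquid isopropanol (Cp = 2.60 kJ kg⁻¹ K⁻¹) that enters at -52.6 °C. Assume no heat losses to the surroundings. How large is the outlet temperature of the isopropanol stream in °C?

T_c,out = -38.3 °C

Heat released by hot stream: Q = 2260 × 0.970 × (14.9 − -24.5) = 86373 kJ/h
Energy balance on cold side (adiabatic exchanger): Q = ṁ_c·Cp_c·(T_c,out − T_c,in)
T_c,out = -52.6 + 86373/(2320 × 2.60) = -38.281 °C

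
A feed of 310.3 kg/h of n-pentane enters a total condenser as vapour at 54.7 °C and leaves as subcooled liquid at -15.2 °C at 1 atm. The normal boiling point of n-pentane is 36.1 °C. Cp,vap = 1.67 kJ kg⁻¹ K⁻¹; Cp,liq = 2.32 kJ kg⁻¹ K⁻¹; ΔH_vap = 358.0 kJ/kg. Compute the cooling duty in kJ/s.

vapour 54.7→36.1 °C: -31.062 kJ/kg
condensation at 36.1 °C: -358 kJ/kg
liquid 36.1→-15.2 °C: -119.02 kJ/kg
Δh = -31.062 + -358 + -119.02 = -508.08 kJ/kg
Q = ṁ·Δh = 310.3 kg/h × -508.08 kJ/kg = -157660 kJ/h
|Q| = 43.794 kW

Q_c = 43.8 kJ/s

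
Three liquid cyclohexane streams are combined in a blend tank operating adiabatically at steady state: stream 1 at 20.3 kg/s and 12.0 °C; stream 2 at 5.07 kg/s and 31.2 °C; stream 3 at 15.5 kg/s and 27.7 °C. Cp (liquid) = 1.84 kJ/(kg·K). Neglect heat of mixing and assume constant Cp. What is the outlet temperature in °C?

Energy balance with Q = 0: Σ ṁᵢCp,ᵢ(T_out − Tᵢ) = 0
T_out = Σ ṁᵢCp,ᵢTᵢ / Σ ṁᵢCp,ᵢ
      = 1529.3 / 75.201 = 20.336 °C

T_out = 20.3 °C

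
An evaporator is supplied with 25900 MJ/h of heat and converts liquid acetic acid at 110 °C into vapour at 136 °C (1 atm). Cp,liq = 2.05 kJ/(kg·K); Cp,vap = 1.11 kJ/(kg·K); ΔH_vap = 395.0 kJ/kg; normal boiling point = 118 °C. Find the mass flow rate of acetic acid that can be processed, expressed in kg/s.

Δh = 2.05×(118−110) + 395.0 + 1.11×(136−118) = 431.38 kJ/kg
Q = 25900 MJ/h = 7194.4 kJ/s = 7194.4 kJ/s
ṁ = Q/Δh = 7194.4 / 431.38 = 16.678 kg/s

ṁ = 16.7 kg/s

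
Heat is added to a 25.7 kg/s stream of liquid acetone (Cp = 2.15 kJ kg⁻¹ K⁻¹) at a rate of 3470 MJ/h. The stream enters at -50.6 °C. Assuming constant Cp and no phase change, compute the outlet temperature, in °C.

Q = 3470 MJ/h = 963.89 kJ/s
ΔT = Q/(ṁ·Cp) = 963.89/(25.7×2.15) = 17.444 K
T_out = -50.6 + 17.444 = -33.156 °C

T_out = -33.2 °C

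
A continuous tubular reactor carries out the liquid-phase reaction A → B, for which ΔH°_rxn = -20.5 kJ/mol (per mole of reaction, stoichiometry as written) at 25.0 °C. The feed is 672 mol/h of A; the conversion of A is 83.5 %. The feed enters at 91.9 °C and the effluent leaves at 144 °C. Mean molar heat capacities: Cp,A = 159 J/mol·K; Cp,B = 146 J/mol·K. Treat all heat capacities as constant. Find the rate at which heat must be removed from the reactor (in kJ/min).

Extent of reaction ξ = 0.835 × 672 = 561.12 mol/h
Reaction term: ξ·ΔH°_rxn = 561.12 × -20.5 = -11503 kJ/h
Sensible, feed 91.9→25 °C: -7148.1 kJ/h
Outlet flows (mol/h): A 110.88, B 561.12
Sensible, products 25→144 °C: 11847 kJ/h
Q = ΔH = -6804.2 kJ/h = -1.8901 kW
Heat removed = 113.4 kJ/min

Q_out = 113 kJ/min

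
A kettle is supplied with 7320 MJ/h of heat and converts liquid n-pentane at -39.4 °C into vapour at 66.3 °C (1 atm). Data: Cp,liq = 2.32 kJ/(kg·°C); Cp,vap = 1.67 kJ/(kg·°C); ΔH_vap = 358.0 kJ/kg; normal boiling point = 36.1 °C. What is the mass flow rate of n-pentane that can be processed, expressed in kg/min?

Δh = 2.32×(36.1−-39.4) + 358.0 + 1.67×(66.3−36.1) = 583.59 kJ/kg
Q = 7320 MJ/h = 2033.3 kJ/s = 122000 kJ/min
ṁ = Q/Δh = 122000 / 583.59 = 209.05 kg/min

ṁ = 209 kg/min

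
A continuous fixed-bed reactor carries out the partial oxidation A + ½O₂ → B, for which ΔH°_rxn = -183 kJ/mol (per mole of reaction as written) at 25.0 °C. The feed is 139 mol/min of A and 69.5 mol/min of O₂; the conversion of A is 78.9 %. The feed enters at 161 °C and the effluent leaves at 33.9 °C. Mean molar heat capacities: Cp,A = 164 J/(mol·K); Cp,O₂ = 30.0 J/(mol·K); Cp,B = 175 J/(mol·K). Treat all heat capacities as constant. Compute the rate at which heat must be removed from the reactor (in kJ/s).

Q_out = 387 kJ/s

Extent of reaction ξ = 0.789 × 139 = 109.67 mol/min
Reaction term: ξ·ΔH°_rxn = 109.67 × -183 = -20070 kJ/min
Sensible, feed 161→25 °C: -3383.8 kJ/min
Outlet flows (mol/min): A 29.329, O₂ 14.664, B 109.67
Sensible, products 25→33.9 °C: 217.54 kJ/min
Q = ΔH = -23236 kJ/min = -387.27 kW
Heat removed = 387.27 kJ/s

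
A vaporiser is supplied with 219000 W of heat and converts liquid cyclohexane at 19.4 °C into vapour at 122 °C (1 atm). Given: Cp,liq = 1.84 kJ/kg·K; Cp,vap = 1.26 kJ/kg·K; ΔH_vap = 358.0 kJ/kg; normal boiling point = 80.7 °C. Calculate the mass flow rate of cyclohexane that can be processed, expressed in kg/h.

Δh = 1.84×(80.7−19.4) + 358.0 + 1.26×(122−80.7) = 522.83 kJ/kg
Q = 219000 W = 219 kJ/s = 788400 kJ/h
ṁ = Q/Δh = 788400 / 522.83 = 1507.9 kg/h

ṁ = 1510 kg/h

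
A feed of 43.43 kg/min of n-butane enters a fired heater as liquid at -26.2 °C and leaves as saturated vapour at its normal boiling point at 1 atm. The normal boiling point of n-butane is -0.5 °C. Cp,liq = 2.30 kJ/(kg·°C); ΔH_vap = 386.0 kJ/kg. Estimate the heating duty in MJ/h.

Q = 1160 MJ/h

liquid -26.2→-0.5 °C: 59.11 kJ/kg
vaporisation at -0.5 °C: 386 kJ/kg
Δh = 59.11 + 386 = 445.11 kJ/kg
Q = ṁ·Δh = 43.43 kg/min × 445.11 kJ/kg = 19331 kJ/min
|Q| = 322.19 kW = 1159.9 MJ/h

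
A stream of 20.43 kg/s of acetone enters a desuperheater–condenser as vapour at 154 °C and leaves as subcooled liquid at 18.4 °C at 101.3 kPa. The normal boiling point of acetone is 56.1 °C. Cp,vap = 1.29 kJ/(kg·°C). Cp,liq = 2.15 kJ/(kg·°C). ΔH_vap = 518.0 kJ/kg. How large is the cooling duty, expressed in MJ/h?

vapour 154→56.1 °C: -126.29 kJ/kg
condensation at 56.1 °C: -518 kJ/kg
liquid 56.1→18.4 °C: -81.055 kJ/kg
Δh = -126.29 + -518 + -81.055 = -725.35 kJ/kg
Q = ṁ·Δh = 20.43 kg/s × -725.35 kJ/kg = -14819 kJ/s
|Q| = 14819 kW = 53348 MJ/h

Q_c = 53300 MJ/h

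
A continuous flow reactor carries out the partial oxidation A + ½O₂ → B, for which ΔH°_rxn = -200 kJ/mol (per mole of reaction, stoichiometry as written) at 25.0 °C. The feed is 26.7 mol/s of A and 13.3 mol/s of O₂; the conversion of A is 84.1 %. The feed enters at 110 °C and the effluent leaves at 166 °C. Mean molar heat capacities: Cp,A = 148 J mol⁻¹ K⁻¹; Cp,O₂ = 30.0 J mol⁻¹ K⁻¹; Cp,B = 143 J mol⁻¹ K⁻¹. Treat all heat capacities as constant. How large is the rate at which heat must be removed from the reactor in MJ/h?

Q_out = 15500 MJ/h

Extent of reaction ξ = 0.841 × 26.7 = 22.455 mol/s
Reaction term: ξ·ΔH°_rxn = 22.455 × -200 = -4490.9 kJ/s
Sensible, feed 110→25 °C: -369.8 kJ/s
Outlet flows (mol/s): A 4.2453, O₂ 2.0727, B 22.455
Sensible, products 25→166 °C: 550.11 kJ/s
Q = ΔH = -4310.6 kJ/s = -4310.6 kW
Heat removed = 15518 MJ/h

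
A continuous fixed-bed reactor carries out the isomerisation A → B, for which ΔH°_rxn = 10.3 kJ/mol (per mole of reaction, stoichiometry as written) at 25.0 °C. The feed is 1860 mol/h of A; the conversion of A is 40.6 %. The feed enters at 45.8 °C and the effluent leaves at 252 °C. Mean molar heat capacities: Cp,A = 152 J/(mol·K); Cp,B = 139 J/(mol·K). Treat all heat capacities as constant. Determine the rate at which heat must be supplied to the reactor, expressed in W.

Q_in = 17700 W

Extent of reaction ξ = 0.406 × 1860 = 755.16 mol/h
Reaction term: ξ·ΔH°_rxn = 755.16 × 10.3 = 7778.1 kJ/h
Sensible, feed 45.8→25 °C: -5880.6 kJ/h
Outlet flows (mol/h): A 1104.8, B 755.16
Sensible, products 25→252 °C: 61949 kJ/h
Q = ΔH = 63847 kJ/h = 17.735 kW
Heat supplied = 17735 W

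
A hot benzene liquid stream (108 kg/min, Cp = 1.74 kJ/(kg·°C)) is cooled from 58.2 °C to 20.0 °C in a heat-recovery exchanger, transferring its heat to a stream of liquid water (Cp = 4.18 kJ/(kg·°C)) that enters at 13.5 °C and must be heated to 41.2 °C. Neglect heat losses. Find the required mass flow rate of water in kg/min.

ṁ_c = 62.0 kg/min

Heat released by hot stream: Q = 108 × 1.74 × (58.2 − 20.0) = 7178.5 kJ/min
Energy balance on cold side (adiabatic exchanger): Q = ṁ_c·Cp_c·(T_c,out − T_c,in)
ṁ_c = 7178.5 / [4.18 × (41.2 − 13.5)] = 61.998 kg/min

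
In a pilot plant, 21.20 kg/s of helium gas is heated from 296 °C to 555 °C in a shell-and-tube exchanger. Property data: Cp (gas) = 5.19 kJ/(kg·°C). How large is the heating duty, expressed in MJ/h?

Q = ṁ·Cp·ΔT = 21.20 × 5.19 × (555 − 296) = 28497 kJ/s
Heating duty = 102590 MJ/h

Q = 103000 MJ/h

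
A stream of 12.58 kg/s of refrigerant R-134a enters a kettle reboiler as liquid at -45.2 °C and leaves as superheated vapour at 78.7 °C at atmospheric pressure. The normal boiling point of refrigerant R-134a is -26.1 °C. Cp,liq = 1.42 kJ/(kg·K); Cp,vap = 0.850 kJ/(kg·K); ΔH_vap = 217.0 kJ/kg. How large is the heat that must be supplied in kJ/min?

Q = 252000 kJ/min

liquid -45.2→-26.1 °C: 27.122 kJ/kg
vaporisation at -26.1 °C: 217 kJ/kg
vapour -26.1→78.7 °C: 89.08 kJ/kg
Δh = 27.122 + 217 + 89.08 = 333.2 kJ/kg
Q = ṁ·Δh = 12.58 kg/s × 333.2 kJ/kg = 4191.7 kJ/s
|Q| = 4191.7 kW = 251500 kJ/min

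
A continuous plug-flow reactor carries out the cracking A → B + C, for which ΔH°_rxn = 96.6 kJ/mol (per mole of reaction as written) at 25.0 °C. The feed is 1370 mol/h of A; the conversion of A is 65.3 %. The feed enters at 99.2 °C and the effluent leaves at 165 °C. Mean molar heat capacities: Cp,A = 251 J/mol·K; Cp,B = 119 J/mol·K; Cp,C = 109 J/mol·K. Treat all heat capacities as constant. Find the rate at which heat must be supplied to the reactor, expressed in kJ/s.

Extent of reaction ξ = 0.653 × 1370 = 894.61 mol/h
Reaction term: ξ·ΔH°_rxn = 894.61 × 96.6 = 86419 kJ/h
Sensible, feed 99.2→25 °C: -25515 kJ/h
Outlet flows (mol/h): A 475.39, B 894.61, C 894.61
Sensible, products 25→165 °C: 45261 kJ/h
Q = ΔH = 106170 kJ/h = 29.49 kW
Heat supplied = 29.49 kJ/s

Q_in = 29.5 kJ/s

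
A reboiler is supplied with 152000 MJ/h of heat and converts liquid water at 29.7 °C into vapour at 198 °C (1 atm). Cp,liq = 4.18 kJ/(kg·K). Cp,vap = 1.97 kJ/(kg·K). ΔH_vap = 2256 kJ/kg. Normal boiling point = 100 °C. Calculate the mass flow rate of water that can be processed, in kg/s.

ṁ = 15.4 kg/s

Δh = 4.18×(100−29.7) + 2256 + 1.97×(198−100) = 2742.9 kJ/kg
Q = 152000 MJ/h = 42222 kJ/s = 42222 kJ/s
ṁ = Q/Δh = 42222 / 2742.9 = 15.393 kg/s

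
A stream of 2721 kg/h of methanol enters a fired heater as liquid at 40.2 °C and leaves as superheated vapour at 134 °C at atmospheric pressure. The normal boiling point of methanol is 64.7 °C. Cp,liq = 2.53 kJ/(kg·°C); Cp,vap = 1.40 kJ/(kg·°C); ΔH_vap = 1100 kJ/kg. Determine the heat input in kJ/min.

liquid 40.2→64.7 °C: 61.985 kJ/kg
vaporisation at 64.7 °C: 1100 kJ/kg
vapour 64.7→134 °C: 97.02 kJ/kg
Δh = 61.985 + 1100 + 97.02 = 1259 kJ/kg
Q = ṁ·Δh = 2721 kg/h × 1259 kJ/kg = 3.4258e+06 kJ/h
|Q| = 951.6 kW = 57096 kJ/min

Q = 57100 kJ/min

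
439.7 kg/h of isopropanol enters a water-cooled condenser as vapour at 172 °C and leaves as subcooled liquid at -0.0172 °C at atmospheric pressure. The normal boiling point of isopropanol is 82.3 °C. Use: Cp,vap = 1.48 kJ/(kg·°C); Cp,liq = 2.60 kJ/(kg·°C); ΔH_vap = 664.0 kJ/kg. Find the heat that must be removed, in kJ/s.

Q_c = 123 kJ/s

vapour 172→82.3 °C: -132.76 kJ/kg
condensation at 82.3 °C: -664 kJ/kg
liquid 82.3→-0.0172 °C: -214.02 kJ/kg
Δh = -132.76 + -664 + -214.02 = -1010.8 kJ/kg
Q = ṁ·Δh = 439.7 kg/h × -1010.8 kJ/kg = -444440 kJ/h
|Q| = 123.46 kW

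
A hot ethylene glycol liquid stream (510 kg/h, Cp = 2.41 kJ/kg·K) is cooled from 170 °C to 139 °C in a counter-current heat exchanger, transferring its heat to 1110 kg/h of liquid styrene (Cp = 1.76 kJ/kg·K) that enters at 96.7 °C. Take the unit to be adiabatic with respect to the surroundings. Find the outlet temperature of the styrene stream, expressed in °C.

T_c,out = 116 °C

Heat released by hot stream: Q = 510 × 2.41 × (170 − 139) = 38102 kJ/h
Energy balance on cold side (adiabatic exchanger): Q = ṁ_c·Cp_c·(T_c,out − T_c,in)
T_c,out = 96.7 + 38102/(1110 × 1.76) = 116.2 °C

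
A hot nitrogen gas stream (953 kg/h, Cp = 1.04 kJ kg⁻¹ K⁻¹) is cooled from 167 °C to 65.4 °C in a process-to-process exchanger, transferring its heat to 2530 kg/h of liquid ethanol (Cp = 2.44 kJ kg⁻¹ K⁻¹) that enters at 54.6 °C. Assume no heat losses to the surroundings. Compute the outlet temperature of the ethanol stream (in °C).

T_c,out = 70.9 °C

Heat released by hot stream: Q = 953 × 1.04 × (167 − 65.4) = 100700 kJ/h
Energy balance on cold side (adiabatic exchanger): Q = ṁ_c·Cp_c·(T_c,out − T_c,in)
T_c,out = 54.6 + 100700/(2530 × 2.44) = 70.912 °C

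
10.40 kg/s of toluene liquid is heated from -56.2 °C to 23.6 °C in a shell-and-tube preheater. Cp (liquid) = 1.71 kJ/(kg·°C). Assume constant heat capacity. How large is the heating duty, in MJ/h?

Q = ṁ·Cp·ΔT = 10.40 × 1.71 × (23.6 − -56.2) = 1419.2 kJ/s
Heating duty = 5109 MJ/h

Q = 5110 MJ/h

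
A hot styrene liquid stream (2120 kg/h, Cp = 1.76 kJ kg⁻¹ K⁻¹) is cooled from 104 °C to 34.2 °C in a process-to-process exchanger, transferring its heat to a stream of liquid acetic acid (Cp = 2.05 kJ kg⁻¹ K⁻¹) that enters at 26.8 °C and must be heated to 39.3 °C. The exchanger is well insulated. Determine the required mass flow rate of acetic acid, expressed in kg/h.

Heat released by hot stream: Q = 2120 × 1.76 × (104 − 34.2) = 260440 kJ/h
Energy balance on cold side (adiabatic exchanger): Q = ṁ_c·Cp_c·(T_c,out − T_c,in)
ṁ_c = 260440 / [2.05 × (39.3 − 26.8)] = 10163 kg/h

ṁ_c = 10200 kg/h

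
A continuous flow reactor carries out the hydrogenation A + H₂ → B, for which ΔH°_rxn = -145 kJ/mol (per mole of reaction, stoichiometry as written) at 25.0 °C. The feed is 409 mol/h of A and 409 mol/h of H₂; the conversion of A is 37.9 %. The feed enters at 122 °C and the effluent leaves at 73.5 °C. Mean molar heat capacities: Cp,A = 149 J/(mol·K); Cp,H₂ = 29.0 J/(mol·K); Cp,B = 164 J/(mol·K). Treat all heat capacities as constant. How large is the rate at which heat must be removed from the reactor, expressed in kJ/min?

Q_out = 435 kJ/min

Extent of reaction ξ = 0.379 × 409 = 155.01 mol/h
Reaction term: ξ·ΔH°_rxn = 155.01 × -145 = -22477 kJ/h
Sensible, feed 122→25 °C: -7061.8 kJ/h
Outlet flows (mol/h): A 253.99, H₂ 253.99, B 155.01
Sensible, products 25→73.5 °C: 3425.6 kJ/h
Q = ΔH = -26113 kJ/h = -7.2535 kW
Heat removed = 435.21 kJ/min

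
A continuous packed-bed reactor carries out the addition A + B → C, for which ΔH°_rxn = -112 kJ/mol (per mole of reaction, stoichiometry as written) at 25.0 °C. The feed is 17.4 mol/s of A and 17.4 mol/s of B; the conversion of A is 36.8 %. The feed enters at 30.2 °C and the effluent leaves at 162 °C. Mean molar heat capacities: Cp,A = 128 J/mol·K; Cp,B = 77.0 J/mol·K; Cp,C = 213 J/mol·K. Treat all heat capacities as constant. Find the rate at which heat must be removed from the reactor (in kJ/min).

Q_out = 14400 kJ/min

Extent of reaction ξ = 0.368 × 17.4 = 6.4032 mol/s
Reaction term: ξ·ΔH°_rxn = 6.4032 × -112 = -717.16 kJ/s
Sensible, feed 30.2→25 °C: -18.548 kJ/s
Outlet flows (mol/s): A 10.997, B 10.997, C 6.4032
Sensible, products 25→162 °C: 495.7 kJ/s
Q = ΔH = -240.01 kJ/s = -240.01 kW
Heat removed = 14401 kJ/min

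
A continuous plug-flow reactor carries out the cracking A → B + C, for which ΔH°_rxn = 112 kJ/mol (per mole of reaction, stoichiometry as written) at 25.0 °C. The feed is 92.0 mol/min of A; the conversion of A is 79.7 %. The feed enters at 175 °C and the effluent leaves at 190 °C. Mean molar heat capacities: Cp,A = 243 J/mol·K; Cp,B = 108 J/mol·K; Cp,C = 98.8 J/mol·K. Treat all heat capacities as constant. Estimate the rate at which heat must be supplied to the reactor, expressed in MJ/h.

Q_in = 487 MJ/h

Extent of reaction ξ = 0.797 × 92.0 = 73.324 mol/min
Reaction term: ξ·ΔH°_rxn = 73.324 × 112 = 8212.3 kJ/min
Sensible, feed 175→25 °C: -3353.4 kJ/min
Outlet flows (mol/min): A 18.676, B 73.324, C 73.324
Sensible, products 25→190 °C: 3250.8 kJ/min
Q = ΔH = 8109.7 kJ/min = 135.16 kW
Heat supplied = 486.58 MJ/h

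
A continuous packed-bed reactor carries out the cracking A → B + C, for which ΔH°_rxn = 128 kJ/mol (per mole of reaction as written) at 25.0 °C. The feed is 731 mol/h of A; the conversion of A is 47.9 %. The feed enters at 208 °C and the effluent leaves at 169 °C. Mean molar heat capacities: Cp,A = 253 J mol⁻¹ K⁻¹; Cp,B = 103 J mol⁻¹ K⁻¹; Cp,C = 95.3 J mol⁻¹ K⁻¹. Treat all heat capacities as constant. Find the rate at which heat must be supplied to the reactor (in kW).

Q_in = 9.68 kW

Extent of reaction ξ = 0.479 × 731 = 350.15 mol/h
Reaction term: ξ·ΔH°_rxn = 350.15 × 128 = 44819 kJ/h
Sensible, feed 208→25 °C: -33845 kJ/h
Outlet flows (mol/h): A 380.85, B 350.15, C 350.15
Sensible, products 25→169 °C: 23874 kJ/h
Q = ΔH = 34848 kJ/h = 9.6801 kW
Heat supplied = 9.6801 kW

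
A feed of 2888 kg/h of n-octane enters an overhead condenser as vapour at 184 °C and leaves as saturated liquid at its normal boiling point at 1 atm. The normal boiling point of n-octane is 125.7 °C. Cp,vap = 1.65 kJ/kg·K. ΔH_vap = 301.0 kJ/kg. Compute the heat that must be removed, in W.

vapour 184→125.7 °C: -96.195 kJ/kg
condensation at 125.7 °C: -301 kJ/kg
Δh = -96.195 + -301 = -397.19 kJ/kg
Q = ṁ·Δh = 2888 kg/h × -397.19 kJ/kg = -1.1471e+06 kJ/h
|Q| = 318.64 kW = 318640 W

Q_c = 319000 W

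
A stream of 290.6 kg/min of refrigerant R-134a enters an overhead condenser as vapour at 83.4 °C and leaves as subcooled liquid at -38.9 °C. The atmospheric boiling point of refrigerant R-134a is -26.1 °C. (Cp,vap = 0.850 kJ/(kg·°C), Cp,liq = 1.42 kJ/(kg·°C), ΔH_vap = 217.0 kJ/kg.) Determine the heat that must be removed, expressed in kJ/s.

vapour 83.4→-26.1 °C: -93.075 kJ/kg
condensation at -26.1 °C: -217 kJ/kg
liquid -26.1→-38.9 °C: -18.176 kJ/kg
Δh = -93.075 + -217 + -18.176 = -328.25 kJ/kg
Q = ṁ·Δh = 290.6 kg/min × -328.25 kJ/kg = -95390 kJ/min
|Q| = 1589.8 kW

Q_c = 1590 kJ/s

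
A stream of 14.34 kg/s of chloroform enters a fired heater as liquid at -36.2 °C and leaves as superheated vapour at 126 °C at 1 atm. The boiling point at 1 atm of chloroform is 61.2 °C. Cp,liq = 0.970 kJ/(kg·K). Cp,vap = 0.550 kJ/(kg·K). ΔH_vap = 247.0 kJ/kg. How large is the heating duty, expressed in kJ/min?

Q = 324000 kJ/min

liquid -36.2→61.2 °C: 94.478 kJ/kg
vaporisation at 61.2 °C: 247 kJ/kg
vapour 61.2→126 °C: 35.64 kJ/kg
Δh = 94.478 + 247 + 35.64 = 377.12 kJ/kg
Q = ṁ·Δh = 14.34 kg/s × 377.12 kJ/kg = 5407.9 kJ/s
|Q| = 5407.9 kW = 324470 kJ/min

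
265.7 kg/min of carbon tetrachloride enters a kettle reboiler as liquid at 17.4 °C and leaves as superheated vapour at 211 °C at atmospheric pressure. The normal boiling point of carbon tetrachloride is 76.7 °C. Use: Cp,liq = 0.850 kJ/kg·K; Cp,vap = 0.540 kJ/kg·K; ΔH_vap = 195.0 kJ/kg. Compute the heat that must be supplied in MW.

Q = 1.41 MW

liquid 17.4→76.7 °C: 50.405 kJ/kg
vaporisation at 76.7 °C: 195 kJ/kg
vapour 76.7→211 °C: 72.522 kJ/kg
Δh = 50.405 + 195 + 72.522 = 317.93 kJ/kg
Q = ṁ·Δh = 265.7 kg/min × 317.93 kJ/kg = 84473 kJ/min
|Q| = 1407.9 kW = 1.4079 MW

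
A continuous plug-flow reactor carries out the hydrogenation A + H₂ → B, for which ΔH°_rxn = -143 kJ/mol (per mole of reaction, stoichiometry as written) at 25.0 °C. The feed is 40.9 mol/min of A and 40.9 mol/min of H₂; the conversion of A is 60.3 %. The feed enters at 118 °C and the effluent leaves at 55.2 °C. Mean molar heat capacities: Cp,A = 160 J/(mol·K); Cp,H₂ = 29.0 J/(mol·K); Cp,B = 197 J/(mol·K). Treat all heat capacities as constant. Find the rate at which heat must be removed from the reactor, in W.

Q_out = 66800 W

Extent of reaction ξ = 0.603 × 40.9 = 24.663 mol/min
Reaction term: ξ·ΔH°_rxn = 24.663 × -143 = -3526.8 kJ/min
Sensible, feed 118→25 °C: -718.9 kJ/min
Outlet flows (mol/min): A 16.237, H₂ 16.237, B 24.663
Sensible, products 25→55.2 °C: 239.41 kJ/min
Q = ΔH = -4006.3 kJ/min = -66.771 kW
Heat removed = 66771 W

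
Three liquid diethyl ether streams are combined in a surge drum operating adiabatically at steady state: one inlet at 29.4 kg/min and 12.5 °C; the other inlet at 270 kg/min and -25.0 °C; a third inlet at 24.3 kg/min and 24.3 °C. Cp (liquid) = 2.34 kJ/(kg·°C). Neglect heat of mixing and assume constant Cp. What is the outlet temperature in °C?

Energy balance with Q = 0: Σ ṁᵢCp,ᵢ(T_out − Tᵢ) = 0
T_out = Σ ṁᵢCp,ᵢTᵢ / Σ ṁᵢCp,ᵢ
      = -13553 / 757.46 = -17.893 °C

T_out = -17.9 °C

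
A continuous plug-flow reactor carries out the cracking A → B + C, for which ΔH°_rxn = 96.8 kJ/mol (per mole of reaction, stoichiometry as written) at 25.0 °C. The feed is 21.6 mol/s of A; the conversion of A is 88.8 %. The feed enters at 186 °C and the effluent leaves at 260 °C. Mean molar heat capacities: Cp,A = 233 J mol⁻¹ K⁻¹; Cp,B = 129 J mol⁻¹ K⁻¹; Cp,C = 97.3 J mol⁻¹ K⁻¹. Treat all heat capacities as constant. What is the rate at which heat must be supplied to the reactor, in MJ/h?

Q_in = 7920 MJ/h

Extent of reaction ξ = 0.888 × 21.6 = 19.181 mol/s
Reaction term: ξ·ΔH°_rxn = 19.181 × 96.8 = 1856.7 kJ/s
Sensible, feed 186→25 °C: -810.28 kJ/s
Outlet flows (mol/s): A 2.4192, B 19.181, C 19.181
Sensible, products 25→260 °C: 1152.5 kJ/s
Q = ΔH = 2198.9 kJ/s = 2198.9 kW
Heat supplied = 7916.1 MJ/h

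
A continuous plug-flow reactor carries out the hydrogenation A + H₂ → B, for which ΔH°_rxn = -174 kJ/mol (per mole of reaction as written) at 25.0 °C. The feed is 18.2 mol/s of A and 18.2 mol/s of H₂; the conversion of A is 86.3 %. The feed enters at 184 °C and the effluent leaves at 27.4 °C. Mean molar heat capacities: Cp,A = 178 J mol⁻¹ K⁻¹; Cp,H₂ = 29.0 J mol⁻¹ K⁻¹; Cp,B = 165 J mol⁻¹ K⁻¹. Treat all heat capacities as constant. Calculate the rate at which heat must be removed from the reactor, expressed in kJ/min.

Q_out = 199000 kJ/min

Extent of reaction ξ = 0.863 × 18.2 = 15.707 mol/s
Reaction term: ξ·ΔH°_rxn = 15.707 × -174 = -2732.9 kJ/s
Sensible, feed 184→25 °C: -599.02 kJ/s
Outlet flows (mol/s): A 2.4934, H₂ 2.4934, B 15.707
Sensible, products 25→27.4 °C: 7.4585 kJ/s
Q = ΔH = -3324.5 kJ/s = -3324.5 kW
Heat removed = 199470 kJ/min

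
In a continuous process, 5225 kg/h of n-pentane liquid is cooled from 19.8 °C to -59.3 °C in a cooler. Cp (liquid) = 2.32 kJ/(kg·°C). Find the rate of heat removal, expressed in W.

Q = ṁ·Cp·ΔT = 5225 × 2.32 × (-59.3 − 19.8) = -958850 kJ/h
Converting: 958850 / 3600 s = 266.35 kW
Cooling duty = 266350 W

Q_c = 266000 W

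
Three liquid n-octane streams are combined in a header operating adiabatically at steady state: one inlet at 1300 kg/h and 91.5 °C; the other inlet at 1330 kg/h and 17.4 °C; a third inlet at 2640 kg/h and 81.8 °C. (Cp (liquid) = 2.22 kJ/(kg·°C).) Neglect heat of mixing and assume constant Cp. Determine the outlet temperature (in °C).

No heat crosses the boundary, so H_out = H_in.
Σ ṁᵢCp,ᵢTᵢ = 1300×2.22×91.5 + 1330×2.22×17.4 + 2640×2.22×81.8 = 794860
Σ ṁᵢCp,ᵢ = 1300×2.22 + 1330×2.22 + 2640×2.22 = 11699
T_out = 794860 / 11699 = 67.94 °C

T_out = 67.9 °C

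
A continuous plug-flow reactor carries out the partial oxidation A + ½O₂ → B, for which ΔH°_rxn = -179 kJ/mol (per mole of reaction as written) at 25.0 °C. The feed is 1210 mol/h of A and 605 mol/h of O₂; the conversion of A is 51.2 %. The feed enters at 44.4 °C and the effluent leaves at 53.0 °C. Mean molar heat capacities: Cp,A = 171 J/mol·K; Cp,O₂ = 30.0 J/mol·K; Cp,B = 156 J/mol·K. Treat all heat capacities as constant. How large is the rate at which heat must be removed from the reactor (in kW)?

Extent of reaction ξ = 0.512 × 1210 = 619.52 mol/h
Reaction term: ξ·ΔH°_rxn = 619.52 × -179 = -110890 kJ/h
Sensible, feed 44.4→25 °C: -4366.2 kJ/h
Outlet flows (mol/h): A 590.48, O₂ 295.24, B 619.52
Sensible, products 25→53.0 °C: 5781.3 kJ/h
Q = ΔH = -109480 kJ/h = -30.411 kW
Heat removed = 30.411 kW

Q_out = 30.4 kW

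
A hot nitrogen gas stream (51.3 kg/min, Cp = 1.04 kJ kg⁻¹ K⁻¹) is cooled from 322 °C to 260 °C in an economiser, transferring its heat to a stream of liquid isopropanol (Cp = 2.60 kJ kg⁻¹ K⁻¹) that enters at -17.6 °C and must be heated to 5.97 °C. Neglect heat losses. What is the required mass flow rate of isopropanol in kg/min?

ṁ_c = 54.0 kg/min

Heat released by hot stream: Q = 51.3 × 1.04 × (322 − 260) = 3307.8 kJ/min
Energy balance on cold side (adiabatic exchanger): Q = ṁ_c·Cp_c·(T_c,out − T_c,in)
ṁ_c = 3307.8 / [2.60 × (5.97 − -17.6)] = 53.977 kg/min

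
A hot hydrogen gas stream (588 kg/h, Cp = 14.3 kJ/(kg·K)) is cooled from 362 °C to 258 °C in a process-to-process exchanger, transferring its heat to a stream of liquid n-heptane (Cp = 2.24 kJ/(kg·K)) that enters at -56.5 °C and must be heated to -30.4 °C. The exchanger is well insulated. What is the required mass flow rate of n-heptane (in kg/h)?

ṁ_c = 15000 kg/h

Heat released by hot stream: Q = 588 × 14.3 × (362 − 258) = 874470 kJ/h
Energy balance on cold side (adiabatic exchanger): Q = ṁ_c·Cp_c·(T_c,out − T_c,in)
ṁ_c = 874470 / [2.24 × (-30.4 − -56.5)] = 14957 kg/h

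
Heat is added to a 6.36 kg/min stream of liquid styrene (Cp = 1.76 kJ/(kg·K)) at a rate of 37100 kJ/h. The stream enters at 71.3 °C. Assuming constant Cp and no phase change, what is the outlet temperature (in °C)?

T_out = 127 °C

Q = 37100 kJ/h = 618.33 kJ/min
ΔT = Q/(ṁ·Cp) = 618.33/(6.36×1.76) = 55.24 K
T_out = 71.3 + 55.24 = 126.54 °C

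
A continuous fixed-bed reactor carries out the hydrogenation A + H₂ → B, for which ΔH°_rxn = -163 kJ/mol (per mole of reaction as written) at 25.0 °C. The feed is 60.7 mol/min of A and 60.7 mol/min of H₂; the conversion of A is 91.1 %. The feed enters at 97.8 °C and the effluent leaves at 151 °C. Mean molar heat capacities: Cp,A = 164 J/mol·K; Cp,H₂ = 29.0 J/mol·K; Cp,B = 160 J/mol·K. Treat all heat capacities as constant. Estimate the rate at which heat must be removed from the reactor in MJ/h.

Q_out = 517 MJ/h

Extent of reaction ξ = 0.911 × 60.7 = 55.298 mol/min
Reaction term: ξ·ΔH°_rxn = 55.298 × -163 = -9013.5 kJ/min
Sensible, feed 97.8→25 °C: -852.86 kJ/min
Outlet flows (mol/min): A 5.4023, H₂ 5.4023, B 55.298
Sensible, products 25→151 °C: 1246.2 kJ/min
Q = ΔH = -8620.2 kJ/min = -143.67 kW
Heat removed = 517.21 MJ/h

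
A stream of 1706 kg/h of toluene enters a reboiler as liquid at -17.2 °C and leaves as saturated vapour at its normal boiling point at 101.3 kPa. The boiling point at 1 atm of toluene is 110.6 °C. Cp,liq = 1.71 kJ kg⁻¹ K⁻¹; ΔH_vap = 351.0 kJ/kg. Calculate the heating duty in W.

liquid -17.2→110.6 °C: 218.54 kJ/kg
vaporisation at 110.6 °C: 351 kJ/kg
Δh = 218.54 + 351 = 569.54 kJ/kg
Q = ṁ·Δh = 1706 kg/h × 569.54 kJ/kg = 971630 kJ/h
|Q| = 269.9 kW = 269900 W

Q = 270000 W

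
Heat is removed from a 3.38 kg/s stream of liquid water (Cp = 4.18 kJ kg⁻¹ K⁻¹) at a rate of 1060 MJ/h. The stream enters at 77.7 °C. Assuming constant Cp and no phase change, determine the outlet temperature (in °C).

Q = 1060 MJ/h = 294.44 kJ/s
ΔT = Q/(ṁ·Cp) = 294.44/(3.38×4.18) = 20.841 K
T_out = 77.7 − 20.841 = 56.859 °C

T_out = 56.9 °C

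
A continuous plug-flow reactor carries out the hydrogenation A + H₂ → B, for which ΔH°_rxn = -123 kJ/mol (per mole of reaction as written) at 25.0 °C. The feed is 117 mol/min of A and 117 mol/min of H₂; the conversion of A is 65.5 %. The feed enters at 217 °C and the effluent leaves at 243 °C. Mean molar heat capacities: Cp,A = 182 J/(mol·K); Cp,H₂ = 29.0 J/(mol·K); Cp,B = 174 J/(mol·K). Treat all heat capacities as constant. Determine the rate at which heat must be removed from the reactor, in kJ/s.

Q_out = 157 kJ/s

Extent of reaction ξ = 0.655 × 117 = 76.635 mol/min
Reaction term: ξ·ΔH°_rxn = 76.635 × -123 = -9426.1 kJ/min
Sensible, feed 217→25 °C: -4739.9 kJ/min
Outlet flows (mol/min): A 40.365, H₂ 40.365, B 76.635
Sensible, products 25→243 °C: 4763.6 kJ/min
Q = ΔH = -9402.4 kJ/min = -156.71 kW
Heat removed = 156.71 kJ/s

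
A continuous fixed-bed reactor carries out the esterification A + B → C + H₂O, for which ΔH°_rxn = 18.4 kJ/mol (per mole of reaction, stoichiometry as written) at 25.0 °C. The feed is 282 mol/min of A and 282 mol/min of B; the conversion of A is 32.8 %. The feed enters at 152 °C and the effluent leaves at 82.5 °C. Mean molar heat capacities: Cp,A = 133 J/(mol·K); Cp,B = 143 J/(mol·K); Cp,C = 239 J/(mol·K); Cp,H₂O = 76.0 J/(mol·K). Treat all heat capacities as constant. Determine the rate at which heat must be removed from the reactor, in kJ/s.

Extent of reaction ξ = 0.328 × 282 = 92.496 mol/min
Reaction term: ξ·ΔH°_rxn = 92.496 × 18.4 = 1701.9 kJ/min
Sensible, feed 152→25 °C: -9884.7 kJ/min
Outlet flows (mol/min): A 189.5, B 189.5, C 92.496, H₂O 92.496
Sensible, products 25→82.5 °C: 4682.8 kJ/min
Q = ΔH = -3500 kJ/min = -58.333 kW
Heat removed = 58.333 kJ/s

Q_out = 58.3 kJ/s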